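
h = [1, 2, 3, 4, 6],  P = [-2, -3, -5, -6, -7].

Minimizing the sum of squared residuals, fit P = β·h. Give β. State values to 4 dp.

MᵀM·[β]ᵀ = MᵀP reads: 66·β = -89.
(Σh·h = 66, Σh·P = -89.)
Hence β = -89 / 66 ≈ -1.34848.

β = -1.3485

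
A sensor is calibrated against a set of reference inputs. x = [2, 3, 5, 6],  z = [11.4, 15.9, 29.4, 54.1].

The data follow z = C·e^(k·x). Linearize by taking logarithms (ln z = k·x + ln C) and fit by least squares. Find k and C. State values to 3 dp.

k = 0.373, C = 5.214

Taking logs, ln z = k·x + ln C, so regress ln z on x.
Sums: Σx = 16.0000, Σ(x)² = 74.0000, Σln z = 12.5718, Σx·ln z = 54.0162.
Normal system: [[74.0000, 16.0000]; [16.0000, 4]]·[k, ln C]ᵀ = [54.0162, 12.5718]ᵀ.
Δ = 74.0000·4 − (16.0000)² = 40.0000; k = (54.0162·4 − 16.0000·12.5718)/40.0000 = 0.37291, ln C = (74.0000·12.5718 − 16.0000·54.0162)/40.0000 = 1.65129, so C = exp(1.65129) = 5.21372.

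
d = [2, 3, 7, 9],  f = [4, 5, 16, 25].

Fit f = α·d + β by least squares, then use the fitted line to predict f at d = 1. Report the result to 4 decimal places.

f̂ = -0.1527

From the data, Σd·d = 143, Σd = 21, Σ1 = 4.
And Σd·f = 360, Σf = 50.
Normal equations: [[143, 21]; [21, 4]]·[α, β]ᵀ = [360, 50]ᵀ.
Eliminating β: 4·(row 1) − 21·(row 2) gives 131·α = 4·360 − 21·50 = 390, so α = 390/131.
Then β = (50 − 21·(390/131))/4 = -410/131.
At d = 1: f̂ = (390/131)·(1) + (-410/131)·(1) = -20/131.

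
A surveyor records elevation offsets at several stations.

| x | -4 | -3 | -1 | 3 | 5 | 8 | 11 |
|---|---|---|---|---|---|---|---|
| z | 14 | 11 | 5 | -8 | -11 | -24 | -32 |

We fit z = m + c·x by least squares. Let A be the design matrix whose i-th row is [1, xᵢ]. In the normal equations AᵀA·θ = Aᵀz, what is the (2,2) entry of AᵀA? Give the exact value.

245

Row 2 ↔ basis x, column 2 ↔ basis x, so (AᵀA)_{2,2} = Σᵢ (x)·(x) = (-4)·(-4) + (-3)·(-3) + (-1)·(-1) + (3)·(3) + (5)·(5) + (8)·(8) + (11)·(11) = 245.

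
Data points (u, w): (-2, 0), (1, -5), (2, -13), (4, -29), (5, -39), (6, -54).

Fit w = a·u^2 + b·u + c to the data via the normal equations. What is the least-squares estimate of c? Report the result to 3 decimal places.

c = -2.089

Compute the Gram sums: Σu^2·u^2 = 2210, Σu^2·u = 406, Σu^2 = 86, Σu·u = 86, Σu = 16, Σ1 = 6.
And Σu^2·w = -3440, Σu·w = -666, Σw = -140.
MᵀM·[a, b, c]ᵀ = Mᵀw becomes [[2210, 406, 86]; [406, 86, 16]; [86, 16, 6]]·[a, b, c]ᵀ = [-3440, -666, -140]ᵀ.
Solving the 3×3 system (Gaussian elimination) gives a = -1561/1671, b = -24608/8355, c = -5819/2785.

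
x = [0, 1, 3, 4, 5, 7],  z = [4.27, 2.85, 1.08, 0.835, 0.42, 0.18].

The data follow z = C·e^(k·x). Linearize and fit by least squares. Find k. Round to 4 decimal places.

k = -0.4549

With ln zᵢ as the transformed response and xᵢ as the regressor:
Σx = 20.0000, Σ(x)² = 100.0000, Σln z = -0.1867, Σx·ln z = -15.7842.
Equations: 100.0000·k + 20.0000·ln C = -15.7842;  20.0000·k + 6·ln C = -0.1867.
Δ = 100.0000·6 − (20.0000)² = 200.0000; k = (-15.7842·6 − 20.0000·-0.1867)/200.0000 = -0.45485, ln C = (100.0000·-0.1867 − 20.0000·-15.7842)/200.0000 = 1.48505.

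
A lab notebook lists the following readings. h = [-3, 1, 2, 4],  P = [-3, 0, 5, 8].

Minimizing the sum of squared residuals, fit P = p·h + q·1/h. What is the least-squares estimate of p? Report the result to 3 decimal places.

AᵀA·[p, q]ᵀ = AᵀP reads: 30·p + 4·q = 51;  4·p + (205/144)·q = 11/2.
(Σh·h = 30, Σh·1/h = 4, Σ1/h·1/h = 205/144, Σh·P = 51, Σ1/h·P = 11/2.)
det = 30·(205/144) − 4² = 641/24.
p = (51·(205/144) − 4·(11/2))/(641/24) = 2429/1282; q = (30·(11/2) − 4·51)/(641/24) = -936/641.

p = 1.895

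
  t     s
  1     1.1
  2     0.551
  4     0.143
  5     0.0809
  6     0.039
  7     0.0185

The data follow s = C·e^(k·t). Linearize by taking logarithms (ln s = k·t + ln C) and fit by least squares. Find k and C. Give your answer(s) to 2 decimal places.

k = -0.67, C = 2.16

Taking logs, ln s = k·t + ln C, so regress ln s on t.
Σt = 25.0000, Σ(t)² = 131.0000, Σln s = -12.1943, Σt·ln s = -68.8441.
Equations: 131.0000·k + 25.0000·ln C = -68.8441;  25.0000·k + 6·ln C = -12.1943.
Solving (det = 161.0000): k = -0.67209, ln C = 0.76798, so C = exp(0.76798) = 2.15541.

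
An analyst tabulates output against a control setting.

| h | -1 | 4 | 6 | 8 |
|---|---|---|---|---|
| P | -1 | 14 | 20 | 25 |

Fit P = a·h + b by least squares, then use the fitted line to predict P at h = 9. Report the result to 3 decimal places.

P̂ = 28.352

Sums needed: Σh·h = 117, Σh = 17, Σ1 = 4.
Right-hand side: Σh·P = 377, ΣP = 58.
AᵀA·[a, b]ᵀ = AᵀP becomes [[117, 17]; [17, 4]]·[a, b]ᵀ = [377, 58]ᵀ.
Δ = 117·4 − 17² = 179.
a = (377·4 − 17·58)/179 = 522/179; b = (117·58 − 17·377)/179 = 377/179.
At h = 9: P̂ = (522/179)·(9) + (377/179)·(1) = 5075/179.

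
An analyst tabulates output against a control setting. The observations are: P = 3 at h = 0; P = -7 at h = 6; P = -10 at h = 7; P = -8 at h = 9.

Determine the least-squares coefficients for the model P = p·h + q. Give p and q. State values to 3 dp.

From the data, Σh·h = 166, Σh = 22, Σ1 = 4.
And Σh·P = -184, ΣP = -22.
Determinant 166·4 − 22² = 180.
p = ((-184)·4 − 22·(-22))/180 = -7/5; q = (166·(-22) − 22·(-184))/180 = 11/5.

p = -1.400, q = 2.200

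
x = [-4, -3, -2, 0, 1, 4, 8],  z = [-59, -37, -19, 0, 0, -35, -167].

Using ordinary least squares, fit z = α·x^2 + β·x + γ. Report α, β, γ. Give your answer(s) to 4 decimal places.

The normal equations are: 4706·α + 478·β + 110·γ = -12601;  478·α + 110·β + 4·γ = -1091;  110·α + 4·β + 7·γ = -317.
(Σx^2·x^2 = 4706, Σx^2·x = 478, Σx^2 = 110, Σx·x = 110, Σx = 4, Σ1 = 7, Σx^2·z = -12601, Σx·z = -1091, Σz = -317.)
Row-reducing yields α = -18459/6182, β = 9462/3091, γ = -350/3091.

α = -2.9859, β = 3.0611, γ = -0.1132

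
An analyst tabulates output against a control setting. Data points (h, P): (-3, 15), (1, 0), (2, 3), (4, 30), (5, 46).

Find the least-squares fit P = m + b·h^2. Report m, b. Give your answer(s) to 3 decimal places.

m = -3.053, b = 1.987

Normal-equation sums: Σ1 = 5, Σh^2 = 55, Σh^2·h^2 = 979.
And ΣP = 94, Σh^2·P = 1777.
MᵀM·[m, b]ᵀ = MᵀP becomes [[5, 55]; [55, 979]]·[m, b]ᵀ = [94, 1777]ᵀ.
Δ = 5·979 − 55² = 1870.
m = (94·979 − 55·1777)/1870 = -519/170; b = (5·1777 − 55·94)/1870 = 743/374.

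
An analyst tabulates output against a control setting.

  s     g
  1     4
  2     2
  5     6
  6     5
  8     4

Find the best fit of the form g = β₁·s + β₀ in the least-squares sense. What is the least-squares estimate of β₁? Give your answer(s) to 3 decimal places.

Normal-equation sums: Σs·s = 130, Σs = 22, Σ1 = 5.
Moment sums: Σs·g = 100, Σg = 21.
So XᵀX·[β₁, β₀]ᵀ = Xᵀg: [[130, 22]; [22, 5]]·[β₁, β₀]ᵀ = [100, 21]ᵀ.
Eliminating β₀: 5·(row 1) − 22·(row 2) gives 166·β₁ = 5·100 − 22·21 = 38, so β₁ = 19/83.
Then β₀ = (21 − 22·(19/83))/5 = 265/83.

β₁ = 0.229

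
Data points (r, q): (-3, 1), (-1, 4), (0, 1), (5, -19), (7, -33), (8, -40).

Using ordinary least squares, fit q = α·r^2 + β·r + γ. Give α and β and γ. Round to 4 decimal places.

Normal-equation sums: Σr^2·r^2 = 7204, Σr^2·r = 952, Σr^2 = 148, Σr·r = 148, Σr = 16, Σ1 = 6.
Right-hand side: Σr^2·q = -4639, Σr·q = -653, Σq = -86.
Normal equations: [[7204, 952, 148]; [952, 148, 16]; [148, 16, 6]]·[α, β, γ]ᵀ = [-4639, -653, -86]ᵀ.
Solving the 3×3 system (Gaussian elimination) gives α = -21803/47748, β = -76687/47748, γ = 9653/7958.

α = -0.4566, β = -1.6061, γ = 1.2130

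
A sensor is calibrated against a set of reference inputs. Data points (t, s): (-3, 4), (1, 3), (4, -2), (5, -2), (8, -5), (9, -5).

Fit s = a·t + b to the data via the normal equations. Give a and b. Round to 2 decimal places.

Compute the Gram sums: Σt·t = 196, Σt = 24, Σ1 = 6.
Right-hand side: Σt·s = -112, Σs = -7.
So AᵀA·[a, b]ᵀ = Aᵀs: [[196, 24]; [24, 6]]·[a, b]ᵀ = [-112, -7]ᵀ.
Eliminating b: 6·(row 1) − 24·(row 2) gives 600·a = 6·(-112) − 24·(-7) = -504, so a = -21/25.
Then b = ((-7) − 24·(-21/25))/6 = 329/150.

a = -0.84, b = 2.19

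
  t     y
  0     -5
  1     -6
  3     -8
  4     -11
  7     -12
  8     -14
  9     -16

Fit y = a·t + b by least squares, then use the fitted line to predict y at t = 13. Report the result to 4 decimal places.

With design matrix A, AᵀA = [[220, 32]; [32, 7]] and Aᵀy = [-414, -72]ᵀ.
Determinant 220·7 − 32² = 516.
a = ((-414)·7 − 32·(-72))/516 = -99/86; b = (220·(-72) − 32·(-414))/516 = -216/43.
At t = 13: ŷ = (-99/86)·(13) + (-216/43)·(1) = -1719/86.

ŷ = -19.9884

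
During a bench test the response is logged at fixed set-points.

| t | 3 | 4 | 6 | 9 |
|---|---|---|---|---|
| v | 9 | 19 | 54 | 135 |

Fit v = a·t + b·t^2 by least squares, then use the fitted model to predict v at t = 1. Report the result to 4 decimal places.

v̂ = -1.1588

Compute the Gram sums: Σt·t = 142, Σt·t^2 = 1036, Σt^2·t^2 = 8194.
For Xᵀv: Σt·v = 1642, Σt^2·v = 13264.
Normal equations: [[142, 1036]; [1036, 8194]]·[a, b]ᵀ = [1642, 13264]ᵀ.
det = 142·8194 − 1036² = 90252.
a = (1642·8194 − 1036·13264)/90252 = -7971/2507; b = (142·13264 − 1036·1642)/90252 = 5066/2507.
At t = 1: v̂ = (-7971/2507)·(1) + (5066/2507)·(1) = -2905/2507.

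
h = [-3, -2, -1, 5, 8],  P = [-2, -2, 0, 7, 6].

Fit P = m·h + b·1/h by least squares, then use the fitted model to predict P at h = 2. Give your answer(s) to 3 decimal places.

P̂ = 1.566

Entries of MᵀM: Σh·h = 103, Σh·1/h = 5, Σ1/h·1/h = 20401/14400.
For MᵀP: Σh·P = 93, Σ1/h·P = 229/60.
Δ = 103·(20401/14400) − 5² = 1741303/14400.
m = (93·(20401/14400) − 5·(229/60))/(1741303/14400) = 1622493/1741303; b = (103·(229/60) − 5·93)/(1741303/14400) = -1035120/1741303.
At h = 2: P̂ = (1622493/1741303)·(2) + (-1035120/1741303)·(1/2) = 2727426/1741303.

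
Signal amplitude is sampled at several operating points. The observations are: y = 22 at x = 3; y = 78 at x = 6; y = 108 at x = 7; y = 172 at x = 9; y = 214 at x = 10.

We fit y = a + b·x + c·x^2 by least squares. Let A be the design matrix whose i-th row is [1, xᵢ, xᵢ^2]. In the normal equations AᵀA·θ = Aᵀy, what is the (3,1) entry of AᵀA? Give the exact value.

275

Row 3 ↔ basis x^2, column 1 ↔ basis 1, so (AᵀA)_{3,1} = Σᵢ x^2 = (9)·(1) + (36)·(1) + (49)·(1) + (81)·(1) + (100)·(1) = 275.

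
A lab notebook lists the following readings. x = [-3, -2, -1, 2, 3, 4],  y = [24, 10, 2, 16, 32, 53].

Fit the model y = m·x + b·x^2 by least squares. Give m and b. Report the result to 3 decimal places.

m = 1.238, b = 3.060

The normal equations are: 43·m + 63·b = 246;  63·m + 451·b = 1458.
(Σx·x = 43, Σx·x^2 = 63, Σx^2·x^2 = 451, Σx·y = 246, Σx^2·y = 1458.)
Eliminating b: 451·(row 1) − 63·(row 2) gives 15424·m = 451·246 − 63·1458 = 19092, so m = 4773/3856.
Then b = (1458 − 63·(4773/3856))/451 = 11799/3856.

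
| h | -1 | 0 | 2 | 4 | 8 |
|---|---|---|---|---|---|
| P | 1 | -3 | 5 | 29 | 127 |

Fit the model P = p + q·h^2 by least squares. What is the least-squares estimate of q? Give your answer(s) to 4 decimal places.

q = 2.0212

The normal equations are: 5·p + 85·q = 159;  85·p + 4369·q = 8613.
(Σ1 = 5, Σh^2 = 85, Σh^2·h^2 = 4369, ΣP = 159, Σh^2·P = 8613.)
Determinant 5·4369 − 85² = 14620.
p = (159·4369 − 85·8613)/14620 = -1101/430; q = (5·8613 − 85·159)/14620 = 2955/1462.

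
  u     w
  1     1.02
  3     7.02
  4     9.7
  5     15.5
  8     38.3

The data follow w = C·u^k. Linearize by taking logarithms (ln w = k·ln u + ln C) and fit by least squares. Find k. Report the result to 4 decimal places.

Taking logs, ln w = k·ln u + ln C, so regress ln w on ln u.
Σln u = 6.1738, Σ(ln u)² = 10.0431, Σln w = 10.6270, Σln u·ln w = 17.2825.
Normal system: [[10.0431, 6.1738]; [6.1738, 5]]·[k, ln C]ᵀ = [17.2825, 10.6270]ᵀ.
Δ = 10.0431·5 − (6.1738)² = 12.1000; k = (17.2825·5 − 6.1738·10.6270)/12.1000 = 1.71931, ln C = (10.0431·10.6270 − 6.1738·17.2825)/12.1000 = 0.00246.

k = 1.7193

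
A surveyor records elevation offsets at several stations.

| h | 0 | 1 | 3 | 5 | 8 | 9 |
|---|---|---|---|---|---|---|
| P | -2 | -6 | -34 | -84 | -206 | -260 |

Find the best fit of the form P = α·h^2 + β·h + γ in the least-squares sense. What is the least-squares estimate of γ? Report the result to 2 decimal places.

The normal equations are: 11364·α + 1394·β + 180·γ = -36656;  1394·α + 180·β + 26·γ = -4516;  180·α + 26·β + 6·γ = -592.
(Σh^2·h^2 = 11364, Σh^2·h = 1394, Σh^2 = 180, Σh·h = 180, Σh = 26, Σ1 = 6, Σh^2·P = -36656, Σh·P = -4516, ΣP = -592.)
Solving the 3×3 system (Gaussian elimination) gives α = -55966/18435, β = -7908/6145, γ = -37136/18435.

γ = -2.01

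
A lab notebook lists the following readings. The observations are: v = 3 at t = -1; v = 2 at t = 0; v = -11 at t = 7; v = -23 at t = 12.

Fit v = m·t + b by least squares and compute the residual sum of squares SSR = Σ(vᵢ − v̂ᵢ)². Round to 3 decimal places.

XᵀX·[m, b]ᵀ = Xᵀv reads: 194·m + 18·b = -356;  18·m + 4·b = -29.
det = 194·4 − 18² = 452.
m = ((-356)·4 − 18·(-29))/452 = -451/226; b = (194·(-29) − 18·(-356))/452 = 391/226.
Residuals: -82/113, 61/226, 140/113, -177/226; SSR = 621/226.

SSR = 2.748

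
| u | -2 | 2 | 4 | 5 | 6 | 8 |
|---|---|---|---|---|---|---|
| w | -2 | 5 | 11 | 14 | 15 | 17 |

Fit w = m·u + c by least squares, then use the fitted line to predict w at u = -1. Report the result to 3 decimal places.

The normal equations are: 149·m + 23·c = 354;  23·m + 6·c = 60.
(Σu·u = 149, Σu = 23, Σ1 = 6, Σu·w = 354, Σw = 60.)
Eliminating c: 6·(row 1) − 23·(row 2) gives 365·m = 6·354 − 23·60 = 744, so m = 744/365.
Then c = (60 − 23·(744/365))/6 = 798/365.
At u = -1: ŵ = (744/365)·(-1) + (798/365)·(1) = 54/365.

ŵ = 0.148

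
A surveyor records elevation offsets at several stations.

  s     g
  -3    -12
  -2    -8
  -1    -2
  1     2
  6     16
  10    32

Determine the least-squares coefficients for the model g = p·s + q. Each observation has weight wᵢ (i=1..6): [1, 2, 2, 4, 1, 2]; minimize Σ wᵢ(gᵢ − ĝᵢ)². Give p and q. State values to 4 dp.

Entries of AᵀWA: Σwᵢ·s·s = 259, Σwᵢ·s = 21, Σwᵢ·1 = 12.
Moment sums: Σwᵢ·s·g = 816, Σwᵢ·g = 56.
Normal equations: [[259, 21]; [21, 12]]·[p, q]ᵀ = [816, 56]ᵀ.
Eliminating q: 12·(row 1) − 21·(row 2) gives 2667·p = 12·816 − 21·56 = 8616, so p = 2872/889.
Then q = (56 − 21·(2872/889))/12 = -376/381.

p = 3.2306, q = -0.9869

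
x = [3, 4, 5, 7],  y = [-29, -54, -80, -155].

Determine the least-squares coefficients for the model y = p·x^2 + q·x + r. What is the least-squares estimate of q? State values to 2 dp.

The normal equations are: 3363·p + 559·q + 99·r = -10720;  559·p + 99·q + 19·r = -1788;  99·p + 19·q + 4·r = -318.
(Σx^2·x^2 = 3363, Σx^2·x = 559, Σx^2 = 99, Σx·x = 99, Σx = 19, Σ1 = 4, Σx^2·y = -10720, Σx·y = -1788, Σy = -318.)
Inverting the 3×3 Gram matrix, [p, q, r]ᵀ = [-61/22, -79/22, 68/11]ᵀ.

q = -3.59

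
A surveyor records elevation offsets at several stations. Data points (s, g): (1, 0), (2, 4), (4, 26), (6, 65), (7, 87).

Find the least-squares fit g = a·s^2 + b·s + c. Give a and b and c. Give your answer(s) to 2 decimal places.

The normal system MᵀM·[a, b, c]ᵀ = Mᵀg is [[3970, 632, 106]; [632, 106, 20]; [106, 20, 5]]·[a, b, c]ᵀ = [7035, 1111, 182]ᵀ.
Solving the 3×3 system (Gaussian elimination) gives a = 563/294, b = -2251/3822, c = -1173/637.

a = 1.91, b = -0.59, c = -1.84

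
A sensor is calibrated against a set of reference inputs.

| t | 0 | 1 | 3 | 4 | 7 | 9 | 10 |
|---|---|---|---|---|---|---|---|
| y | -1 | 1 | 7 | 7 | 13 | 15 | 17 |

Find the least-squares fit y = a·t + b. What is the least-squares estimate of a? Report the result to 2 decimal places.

Setting ∂/∂a … = 0 gives: 256·a + 34·b = 446;  34·a + 7·b = 59.
Δ = 256·7 − 34² = 636.
a = (446·7 − 34·59)/636 = 93/53; b = (256·59 − 34·446)/636 = -5/53.

a = 1.75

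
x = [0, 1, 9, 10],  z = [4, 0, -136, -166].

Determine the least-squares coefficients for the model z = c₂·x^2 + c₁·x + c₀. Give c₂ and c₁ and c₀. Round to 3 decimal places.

c₂ = -1.444, c₁ = -2.556, c₀ = 4.000

From the data, Σx^2·x^2 = 16562, Σx^2·x = 1730, Σx^2 = 182, Σx·x = 182, Σx = 20, Σ1 = 4.
For Mᵀz: Σx^2·z = -27616, Σx·z = -2884, Σz = -298.
Solving the 3×3 system (Gaussian elimination) gives c₂ = -13/9, c₁ = -23/9, c₀ = 4.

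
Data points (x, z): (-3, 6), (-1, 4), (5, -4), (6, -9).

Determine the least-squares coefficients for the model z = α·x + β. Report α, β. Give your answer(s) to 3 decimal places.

The normal equations are: 71·α + 7·β = -96;  7·α + 4·β = -3.
Δ = 71·4 − 7² = 235.
α = ((-96)·4 − 7·(-3))/235 = -363/235; β = (71·(-3) − 7·(-96))/235 = 459/235.

α = -1.545, β = 1.953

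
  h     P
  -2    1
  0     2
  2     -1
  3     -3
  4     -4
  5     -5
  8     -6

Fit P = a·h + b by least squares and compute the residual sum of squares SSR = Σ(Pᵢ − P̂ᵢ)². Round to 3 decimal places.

SSR = 6.581

Forming XᵀX = [[122, 20]; [20, 7]] and XᵀP = [-102, -16]ᵀ gives XᵀX·[a, b]ᵀ = XᵀP.
Determinant 122·7 − 20² = 454.
a = ((-102)·7 − 20·(-16))/454 = -197/227; b = (122·(-16) − 20·(-102))/454 = 44/227.
Residuals: -211/227, 410/227, 123/227, -134/227, -164/227, -194/227, 170/227; SSR = 1494/227.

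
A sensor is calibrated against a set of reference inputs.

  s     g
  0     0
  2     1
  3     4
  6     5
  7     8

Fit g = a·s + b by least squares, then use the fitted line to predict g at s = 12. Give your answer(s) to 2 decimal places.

ĝ = 12.51

From the data, Σs·s = 98, Σs = 18, Σ1 = 5.
Right-hand side: Σs·g = 100, Σg = 18.
So MᵀM·[a, b]ᵀ = Mᵀg: [[98, 18]; [18, 5]]·[a, b]ᵀ = [100, 18]ᵀ.
Determinant 98·5 − 18² = 166.
a = (100·5 − 18·18)/166 = 88/83; b = (98·18 − 18·100)/166 = -18/83.
At s = 12: ĝ = (88/83)·(12) + (-18/83)·(1) = 1038/83.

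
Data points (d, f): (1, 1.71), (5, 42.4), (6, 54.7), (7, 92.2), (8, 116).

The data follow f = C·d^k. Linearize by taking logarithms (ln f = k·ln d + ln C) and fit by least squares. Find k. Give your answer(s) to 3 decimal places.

k = 2.014

Taking logs, ln f = k·ln d + ln C, so regress ln f on ln d.
Σln d = 7.4265, Σ(ln d)² = 13.9113, Σln f = 17.5631, Σln d·ln f = 31.8892.
Equations: 13.9113·k + 7.4265·ln C = 31.8892;  7.4265·k + 5·ln C = 17.5631.
Slope k = (n·Σln d·ln f − Σln d·Σln f)/(n·Σ(ln d)² − (Σln d)²) = (5·31.8892 − 7.4265·17.5631)/14.4030 = 2.01438; ln C = (Σln f − k·Σln d)/n = 0.52064.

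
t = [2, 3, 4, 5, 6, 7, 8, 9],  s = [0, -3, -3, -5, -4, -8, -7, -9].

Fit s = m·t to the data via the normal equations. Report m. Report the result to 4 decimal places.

m = -0.9261

XᵀX·[m]ᵀ = Xᵀs reads: 284·m = -263.
(Σt·t = 284, Σt·s = -263.)
m = (-263)/284 = -0.926056.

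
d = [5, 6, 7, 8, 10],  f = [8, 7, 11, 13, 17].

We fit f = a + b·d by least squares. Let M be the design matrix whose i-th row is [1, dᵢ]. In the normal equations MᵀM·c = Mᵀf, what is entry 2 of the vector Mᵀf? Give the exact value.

Entry 2 ↔ basis d, so (Mᵀf)_{2} = Σᵢ (d)·fᵢ = (5)·(8) + (6)·(7) + (7)·(11) + (8)·(13) + (10)·(17) = 433.

433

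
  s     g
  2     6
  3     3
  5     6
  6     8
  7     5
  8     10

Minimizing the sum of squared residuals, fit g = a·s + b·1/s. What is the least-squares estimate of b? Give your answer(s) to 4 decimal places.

b = 5.9885

Setting ∂/∂a … = 0 gives: 187·a + 6·b = 214;  6·a + (328049/705600)·b = 3569/420.
Eliminating b: (328049/705600)·(row 1) − 6·(row 2) gives (35943563/705600)·a = (328049/705600)·214 − 6·(3569/420) = 17113483/352800, so a = 34226966/35943563.
Then b = ((3569/420) − 6·(34226966/35943563))/(328049/705600) = 215246640/35943563.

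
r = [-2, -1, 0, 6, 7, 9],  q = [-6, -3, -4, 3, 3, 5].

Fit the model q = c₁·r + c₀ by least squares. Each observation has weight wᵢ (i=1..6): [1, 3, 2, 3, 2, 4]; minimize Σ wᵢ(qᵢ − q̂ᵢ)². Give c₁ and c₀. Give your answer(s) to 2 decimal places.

Entries of XᵀWX: Σwᵢ·r·r = 537, Σwᵢ·r = 63, Σwᵢ·1 = 15.
Moment sums: Σwᵢ·r·q = 297, Σwᵢ·q = 12.
Δ = 537·15 − 63² = 4086.
c₁ = (297·15 − 63·12)/4086 = 411/454; c₀ = (537·12 − 63·297)/4086 = -1363/454.

c₁ = 0.91, c₀ = -3.00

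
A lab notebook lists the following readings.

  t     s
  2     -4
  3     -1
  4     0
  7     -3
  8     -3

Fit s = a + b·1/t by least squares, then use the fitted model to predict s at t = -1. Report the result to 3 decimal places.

ŝ = 0.008

Compute the Gram sums: Σ1 = 5, Σ1/t = 227/168, Σ1/t·1/t = 12973/28224.
Moment sums: Σs = -11, Σ1/t·s = -527/168.
Determinant 5·(12973/28224) − (227/168)² = 1667/3528.
a = ((-11)·(12973/28224) − (227/168)·(-527/168))/(1667/3528) = -11537/6668; b = (5·(-527/168) − (227/168)·(-11))/(1667/3528) = -2898/1667.
At t = -1: ŝ = (-11537/6668)·(1) + (-2898/1667)·(-1) = 55/6668.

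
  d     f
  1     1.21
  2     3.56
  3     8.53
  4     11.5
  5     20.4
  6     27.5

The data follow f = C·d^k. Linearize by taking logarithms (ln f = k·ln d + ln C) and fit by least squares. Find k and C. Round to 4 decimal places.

Taking logs, ln f = k·ln d + ln C, so regress ln f on ln d.
Over the data: Σln d = 6.5793, Σ(ln d)² = 9.4099, Σln f = 12.3760, Σln d·ln f = 17.4125.
Normal system: [[9.4099, 6.5793]; [6.5793, 6]]·[k, ln C]ᵀ = [17.4125, 12.3760]ᵀ.
Solving (det = 13.1729): k = 1.74978, ln C = 0.14396, so C = exp(0.14396) = 1.15484.

k = 1.7498, C = 1.1548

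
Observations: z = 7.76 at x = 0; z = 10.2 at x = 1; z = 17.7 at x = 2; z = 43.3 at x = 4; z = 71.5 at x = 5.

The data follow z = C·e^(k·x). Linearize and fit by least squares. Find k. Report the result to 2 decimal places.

k = 0.45

With ln zᵢ as the transformed response and xᵢ as the regressor:
AᵀA = [[46.0000, 12.0000]; [12.0000, 5]], rhs = [44.4906, 15.2828]ᵀ  (here Σx = 12.0000, Σ(x)² = 46.0000, Σln z = 15.2828, Σx·ln z = 44.4906).
Δ = 46.0000·5 − (12.0000)² = 86.0000; k = (44.4906·5 − 12.0000·15.2828)/86.0000 = 0.45418, ln C = (46.0000·15.2828 − 12.0000·44.4906)/86.0000 = 1.96652.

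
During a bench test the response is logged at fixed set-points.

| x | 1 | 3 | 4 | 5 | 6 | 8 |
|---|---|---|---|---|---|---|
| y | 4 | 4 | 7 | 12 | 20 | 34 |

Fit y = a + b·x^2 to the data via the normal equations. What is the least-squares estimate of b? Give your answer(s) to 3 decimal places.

b = 0.513

Normal-equation sums: Σ1 = 6, Σx^2 = 151, Σx^2·x^2 = 6355.
Moment sums: Σy = 81, Σx^2·y = 3348.
Determinant 6·6355 − 151² = 15329.
a = (81·6355 − 151·3348)/15329 = 9207/15329; b = (6·3348 − 151·81)/15329 = 7857/15329.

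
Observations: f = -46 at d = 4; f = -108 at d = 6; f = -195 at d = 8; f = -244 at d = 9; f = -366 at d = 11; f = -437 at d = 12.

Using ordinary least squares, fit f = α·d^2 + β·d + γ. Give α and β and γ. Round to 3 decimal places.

With design matrix A, AᵀA = [[47586, 4580, 462]; [4580, 462, 50]; [462, 50, 6]] and Aᵀf = [-144082, -13858, -1396]ᵀ.
Row-reducing yields α = -8685/2911, β = -2999/2911, γ = 16444/2911.

α = -2.984, β = -1.030, γ = 5.649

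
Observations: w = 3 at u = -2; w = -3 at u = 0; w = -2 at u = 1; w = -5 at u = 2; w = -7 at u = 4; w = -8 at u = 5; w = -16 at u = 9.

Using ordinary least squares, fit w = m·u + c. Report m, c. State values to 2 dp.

m = -1.60, c = -1.09

From the data, Σu·u = 131, Σu = 19, Σ1 = 7.
Moment sums: Σu·w = -230, Σw = -38.
So AᵀA·[m, c]ᵀ = Aᵀw: [[131, 19]; [19, 7]]·[m, c]ᵀ = [-230, -38]ᵀ.
Eliminating c: 7·(row 1) − 19·(row 2) gives 556·m = 7·(-230) − 19·(-38) = -888, so m = -222/139.
Then c = ((-38) − 19·(-222/139))/7 = -152/139.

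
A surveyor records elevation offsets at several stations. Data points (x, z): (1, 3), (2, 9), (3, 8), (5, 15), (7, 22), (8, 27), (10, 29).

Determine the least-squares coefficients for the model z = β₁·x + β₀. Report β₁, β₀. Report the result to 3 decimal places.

β₁ = 2.974, β₀ = 0.846

Compute the Gram sums: Σx·x = 252, Σx = 36, Σ1 = 7.
Moment sums: Σx·z = 780, Σz = 113.
Normal equations: [[252, 36]; [36, 7]]·[β₁, β₀]ᵀ = [780, 113]ᵀ.
Δ = 252·7 − 36² = 468.
β₁ = (780·7 − 36·113)/468 = 116/39; β₀ = (252·113 − 36·780)/468 = 11/13.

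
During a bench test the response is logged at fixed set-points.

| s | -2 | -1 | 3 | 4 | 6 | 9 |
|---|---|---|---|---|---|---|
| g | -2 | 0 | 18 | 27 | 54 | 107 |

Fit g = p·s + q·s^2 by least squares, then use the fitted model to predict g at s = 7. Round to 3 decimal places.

ĝ = 69.287

The normal system MᵀM·[p, q]ᵀ = Mᵀg is [[147, 1027]; [1027, 8211]]·[p, q]ᵀ = [1453, 11197]ᵀ.
Δ = 147·8211 − 1027² = 152288.
p = (1453·8211 − 1027·11197)/152288 = 13477/4759; q = (147·11197 − 1027·1453)/152288 = 4804/4759.
At s = 7: ĝ = (13477/4759)·(7) + (4804/4759)·(49) = 329735/4759.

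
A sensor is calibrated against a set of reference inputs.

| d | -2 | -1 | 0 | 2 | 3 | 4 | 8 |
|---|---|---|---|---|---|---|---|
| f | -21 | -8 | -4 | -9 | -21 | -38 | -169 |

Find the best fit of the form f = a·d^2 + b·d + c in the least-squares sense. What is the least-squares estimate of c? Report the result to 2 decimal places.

Entries of AᵀA: Σd^2·d^2 = 4466, Σd^2·d = 602, Σd^2 = 98, Σd·d = 98, Σd = 14, Σ1 = 7.
And Σd^2·f = -11741, Σd·f = -1535, Σf = -270.
AᵀA·[a, b, c]ᵀ = Aᵀf becomes [[4466, 602, 98]; [602, 98, 14]; [98, 14, 7]]·[a, b, c]ᵀ = [-11741, -1535, -270]ᵀ.
Inverting the 3×3 Gram matrix, [a, b, c]ᵀ = [-1825/616, 1829/616, -467/154]ᵀ.

c = -3.03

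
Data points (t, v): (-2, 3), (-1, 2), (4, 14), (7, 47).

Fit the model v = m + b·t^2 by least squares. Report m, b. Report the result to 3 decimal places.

The normal equations are: 4·m + 70·b = 66;  70·m + 2674·b = 2541.
Determinant 4·2674 − 70² = 5796.
m = (66·2674 − 70·2541)/5796 = -11/46; b = (4·2541 − 70·66)/5796 = 22/23.

m = -0.239, b = 0.957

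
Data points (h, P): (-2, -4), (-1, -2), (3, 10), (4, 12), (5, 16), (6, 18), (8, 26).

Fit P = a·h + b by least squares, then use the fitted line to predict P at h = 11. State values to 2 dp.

Forming MᵀM = [[155, 23]; [23, 7]] and MᵀP = [484, 76]ᵀ gives MᵀM·[a, b]ᵀ = MᵀP.
Eliminating b: 7·(row 1) − 23·(row 2) gives 556·a = 7·484 − 23·76 = 1640, so a = 410/139.
Then b = (76 − 23·(410/139))/7 = 162/139.
At h = 11: P̂ = (410/139)·(11) + (162/139)·(1) = 4672/139.

P̂ = 33.61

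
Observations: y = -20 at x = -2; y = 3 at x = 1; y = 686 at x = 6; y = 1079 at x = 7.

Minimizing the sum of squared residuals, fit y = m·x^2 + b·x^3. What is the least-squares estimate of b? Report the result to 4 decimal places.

Compute the Gram sums: Σx^2·x^2 = 3714, Σx^2·x^3 = 24552, Σx^3·x^3 = 164370.
For Aᵀy: Σx^2·y = 77490, Σx^3·y = 518436.
Eliminating b: 164370·(row 1) − 24552·(row 2) gives 7669476·m = 164370·77490 − 24552·518436 = 8390628, so m = 233073/213041.
Then b = (518436 − 24552·(233073/213041))/164370 = 637134/213041.

b = 2.9907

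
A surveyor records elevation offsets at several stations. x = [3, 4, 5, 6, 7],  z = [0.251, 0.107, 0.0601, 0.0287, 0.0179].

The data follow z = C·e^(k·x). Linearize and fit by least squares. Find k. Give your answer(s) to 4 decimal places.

k = -0.6597

Linearized form: ln z = k·x + ln C. From the 5 transformed points,
Σx = 25.0000, Σ(x)² = 135.0000, Σln z = -14.0028, Σx·ln z = -76.6112.
Equations: 135.0000·k + 25.0000·ln C = -76.6112;  25.0000·k + 5·ln C = -14.0028.
Δ = 135.0000·5 − (25.0000)² = 50.0000; k = (-76.6112·5 − 25.0000·-14.0028)/50.0000 = -0.65972, ln C = (135.0000·-14.0028 − 25.0000·-76.6112)/50.0000 = 0.49806.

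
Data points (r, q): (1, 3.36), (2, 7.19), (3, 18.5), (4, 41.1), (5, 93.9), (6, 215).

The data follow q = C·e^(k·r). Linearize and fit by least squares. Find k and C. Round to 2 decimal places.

Taking logs, ln q = k·r + ln C, so regress ln q on r.
Sums: Σr = 21.0000, Σ(r)² = 91.0000, Σln q = 19.7313, Σr·ln q = 83.7096.
Normal system: [[91.0000, 21.0000]; [21.0000, 6]]·[k, ln C]ᵀ = [83.7096, 19.7313]ᵀ.
Slope k = (n·Σr·ln q − Σr·Σln q)/(n·Σ(r)² − (Σr)²) = (6·83.7096 − 21.0000·19.7313)/105.0000 = 0.83715; ln C = (Σln q − k·Σr)/n = 0.35851, so C = exp(0.35851) = 1.43120.

k = 0.84, C = 1.43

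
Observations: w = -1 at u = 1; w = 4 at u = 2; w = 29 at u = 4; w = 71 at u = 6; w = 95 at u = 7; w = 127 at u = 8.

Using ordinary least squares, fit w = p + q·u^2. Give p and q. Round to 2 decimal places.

Entries of AᵀA: Σ1 = 6, Σu^2 = 170, Σu^2·u^2 = 8066.
And Σw = 325, Σu^2·w = 15818.
Δ = 6·8066 − 170² = 19496.
p = (325·8066 − 170·15818)/19496 = -33805/9748; q = (6·15818 − 170·325)/19496 = 19829/9748.

p = -3.47, q = 2.03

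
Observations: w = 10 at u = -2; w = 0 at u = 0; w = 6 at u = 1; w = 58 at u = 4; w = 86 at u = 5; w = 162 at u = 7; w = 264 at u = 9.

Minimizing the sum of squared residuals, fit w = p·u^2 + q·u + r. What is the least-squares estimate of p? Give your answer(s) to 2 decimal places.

From the data, Σu^2·u^2 = 9860, Σu^2·u = 1254, Σu^2 = 176, Σu·u = 176, Σu = 24, Σ1 = 7.
Right-hand side: Σu^2·w = 32446, Σu·w = 4158, Σw = 586.
Normal equations: [[9860, 1254, 176]; [1254, 176, 24]; [176, 24, 7]]·[p, q, r]ᵀ = [32446, 4158, 586]ᵀ.
Solving the 3×3 system (Gaussian elimination) gives p = 458341/150641, q = 272343/150641, r = 153054/150641.

p = 3.04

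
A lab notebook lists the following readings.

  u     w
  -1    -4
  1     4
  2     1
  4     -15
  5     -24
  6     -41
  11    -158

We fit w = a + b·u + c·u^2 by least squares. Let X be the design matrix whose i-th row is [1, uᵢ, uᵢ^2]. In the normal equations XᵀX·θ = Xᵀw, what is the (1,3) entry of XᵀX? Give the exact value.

Row 1 ↔ basis 1, column 3 ↔ basis u^2, so (XᵀX)_{1,3} = Σᵢ u^2 = (1)·(1) + (1)·(1) + (1)·(4) + (1)·(16) + (1)·(25) + (1)·(36) + (1)·(121) = 204.

204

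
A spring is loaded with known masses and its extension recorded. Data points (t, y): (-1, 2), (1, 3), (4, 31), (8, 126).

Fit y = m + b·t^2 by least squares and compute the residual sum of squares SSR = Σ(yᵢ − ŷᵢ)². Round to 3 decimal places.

Compute the Gram sums: Σ1 = 4, Σt^2 = 82, Σt^2·t^2 = 4354.
Moment sums: Σy = 162, Σt^2·y = 8565.
Normal equations: [[4, 82]; [82, 4354]]·[m, b]ᵀ = [162, 8565]ᵀ.
Eliminating b: 4354·(row 1) − 82·(row 2) gives 10692·m = 4354·162 − 82·8565 = 3018, so m = 503/1782.
Then b = (8565 − 82·(503/1782))/4354 = 1748/891.
Residuals: -145/594, 449/594, -133/198, 95/594; SSR = 329/297.

SSR = 1.108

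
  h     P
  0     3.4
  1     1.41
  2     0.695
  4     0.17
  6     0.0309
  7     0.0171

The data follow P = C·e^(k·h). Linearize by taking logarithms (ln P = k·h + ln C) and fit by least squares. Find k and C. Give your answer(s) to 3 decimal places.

k = -0.757, C = 3.223

Let Y = ln P. Fitting Y = k·h + ln C by least squares:
Σh = 20.0000, Σ(h)² = 106.0000, Σln P = -8.1141, Σh·ln P = -56.8147.
Equations: 106.0000·k + 20.0000·ln C = -56.8147;  20.0000·k + 6·ln C = -8.1141.
Solving (det = 236.0000): k = -0.75680, ln C = 1.17033, so C = exp(1.17033) = 3.22305.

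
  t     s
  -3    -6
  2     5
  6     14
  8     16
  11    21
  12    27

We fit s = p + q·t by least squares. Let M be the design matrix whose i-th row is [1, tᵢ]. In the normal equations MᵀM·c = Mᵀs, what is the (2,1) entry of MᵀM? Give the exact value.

36

Row 2 ↔ basis t, column 1 ↔ basis 1, so (MᵀM)_{2,1} = Σᵢ t = (-3)·(1) + (2)·(1) + (6)·(1) + (8)·(1) + (11)·(1) + (12)·(1) = 36.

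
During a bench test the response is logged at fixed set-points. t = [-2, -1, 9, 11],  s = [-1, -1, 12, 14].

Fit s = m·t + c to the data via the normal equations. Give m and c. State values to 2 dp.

MᵀM·[m, c]ᵀ = Mᵀs reads: 207·m + 17·c = 265;  17·m + 4·c = 24.
Eliminating c: 4·(row 1) − 17·(row 2) gives 539·m = 4·265 − 17·24 = 652, so m = 652/539.
Then c = (24 − 17·(652/539))/4 = 463/539.

m = 1.21, c = 0.86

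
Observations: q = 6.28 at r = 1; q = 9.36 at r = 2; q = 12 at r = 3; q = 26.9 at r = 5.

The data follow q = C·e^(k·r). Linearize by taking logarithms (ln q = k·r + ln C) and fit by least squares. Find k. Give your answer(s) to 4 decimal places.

k = 0.3584

Let Y = ln q. Fitting Y = k·r + ln C by least squares:
AᵀA = [[39.0000, 11.0000]; [11.0000, 4]], rhs = [30.2256, 9.8508]ᵀ  (here Σr = 11.0000, Σ(r)² = 39.0000, Σln q = 9.8508, Σr·ln q = 30.2256).
Solving (det = 35.0000): k = 0.35837, ln C = 1.47718.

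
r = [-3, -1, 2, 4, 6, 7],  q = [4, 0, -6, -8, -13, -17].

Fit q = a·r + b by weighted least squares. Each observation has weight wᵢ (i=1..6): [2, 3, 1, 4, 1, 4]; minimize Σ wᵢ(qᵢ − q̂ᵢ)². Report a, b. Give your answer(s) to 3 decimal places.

a = -2.022, b = -1.604

The normal equations are: 321·a + 43·b = -718;  43·a + 15·b = -111.
(Σwᵢ·r·r = 321, Σwᵢ·r = 43, Σwᵢ·1 = 15, Σwᵢ·r·q = -718, Σwᵢ·q = -111.)
det = 321·15 − 43² = 2966.
a = ((-718)·15 − 43·(-111))/2966 = -5997/2966; b = (321·(-111) − 43·(-718))/2966 = -4757/2966.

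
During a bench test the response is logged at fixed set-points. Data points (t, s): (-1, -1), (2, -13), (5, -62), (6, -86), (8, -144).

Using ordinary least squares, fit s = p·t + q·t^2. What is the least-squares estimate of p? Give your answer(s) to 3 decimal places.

p = -2.660

The normal equations are: 130·p + 860·q = -2003;  860·p + 6034·q = -13915.
(Σt·t = 130, Σt·t^2 = 860, Σt^2·t^2 = 6034, Σt·s = -2003, Σt^2·s = -13915.)
Δ = 130·6034 − 860² = 44820.
p = ((-2003)·6034 − 860·(-13915))/44820 = -19867/7470; q = (130·(-13915) − 860·(-2003))/44820 = -2879/1494.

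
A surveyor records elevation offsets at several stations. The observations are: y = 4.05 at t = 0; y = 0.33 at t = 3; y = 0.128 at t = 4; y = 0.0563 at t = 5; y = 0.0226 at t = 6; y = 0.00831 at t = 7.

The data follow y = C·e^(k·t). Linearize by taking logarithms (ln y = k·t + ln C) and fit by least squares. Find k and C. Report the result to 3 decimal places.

k = -0.879, C = 4.305

Taking logs, ln y = k·t + ln C, so regress ln y on t.
Σt = 25.0000, Σ(t)² = 135.0000, Σln y = -13.2228, Σt·ln y = -82.2051.
Equations: 135.0000·k + 25.0000·ln C = -82.2051;  25.0000·k + 6·ln C = -13.2228.
Δ = 135.0000·6 − (25.0000)² = 185.0000; k = (-82.2051·6 − 25.0000·-13.2228)/185.0000 = -0.87924, ln C = (135.0000·-13.2228 − 25.0000·-82.2051)/185.0000 = 1.45970, so C = exp(1.45970) = 4.30468.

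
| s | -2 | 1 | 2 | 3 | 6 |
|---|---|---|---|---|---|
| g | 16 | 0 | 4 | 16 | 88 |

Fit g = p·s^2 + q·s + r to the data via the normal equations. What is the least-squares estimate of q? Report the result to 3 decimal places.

q = -2.895

The normal equations are: 1410·p + 244·q + 54·r = 3392;  244·p + 54·q + 10·r = 552;  54·p + 10·q + 5·r = 124.
Solving the 3×3 system (Gaussian elimination) gives p = 2092/707, q = -34792/12019, r = -2348/1717.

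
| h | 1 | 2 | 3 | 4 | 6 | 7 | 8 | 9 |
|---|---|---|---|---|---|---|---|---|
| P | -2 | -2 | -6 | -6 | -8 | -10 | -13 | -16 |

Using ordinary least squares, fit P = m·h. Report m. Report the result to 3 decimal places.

Entries of AᵀA: Σh·h = 260.
Right-hand side: Σh·P = -414.
So AᵀA·[m]ᵀ = AᵀP: [[260]]·[m]ᵀ = [-414]ᵀ.
m = (-414)/260 = -1.59231.

m = -1.592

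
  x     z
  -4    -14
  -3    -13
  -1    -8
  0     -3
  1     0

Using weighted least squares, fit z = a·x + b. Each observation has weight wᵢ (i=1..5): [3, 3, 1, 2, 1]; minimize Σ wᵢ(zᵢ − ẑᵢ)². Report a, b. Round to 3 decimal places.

The normal equations are: 77·a + (-21)·b = 293;  (-21)·a + 10·b = -95.
Eliminating b: 10·(row 1) − (-21)·(row 2) gives 329·a = 10·293 − (-21)·(-95) = 935, so a = 935/329.
Then b = ((-95) − (-21)·(935/329))/10 = -166/47.

a = 2.842, b = -3.532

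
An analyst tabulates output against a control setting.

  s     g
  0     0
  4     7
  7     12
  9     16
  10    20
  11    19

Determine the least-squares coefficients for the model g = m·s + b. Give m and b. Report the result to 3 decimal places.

Forming MᵀM = [[367, 41]; [41, 6]] and Mᵀg = [665, 74]ᵀ gives MᵀM·[m, b]ᵀ = Mᵀg.
Determinant 367·6 − 41² = 521.
m = (665·6 − 41·74)/521 = 956/521; b = (367·74 − 41·665)/521 = -107/521.

m = 1.835, b = -0.205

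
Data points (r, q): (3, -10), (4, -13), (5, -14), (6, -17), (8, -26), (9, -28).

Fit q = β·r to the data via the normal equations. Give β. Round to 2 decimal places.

Normal-equation sums: Σr·r = 231.
Right-hand side: Σr·q = -714.
XᵀX·[β]ᵀ = Xᵀq becomes [[231]]·[β]ᵀ = [-714]ᵀ.
β = (-714)/231 = -3.09091.

β = -3.09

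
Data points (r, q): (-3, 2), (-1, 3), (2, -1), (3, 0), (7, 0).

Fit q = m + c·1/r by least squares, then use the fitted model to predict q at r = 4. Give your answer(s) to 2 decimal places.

q̂ = -0.05

Setting ∂/∂m … = 0 gives: 5·m + (-5/14)·c = 4;  (-5/14)·m + (2633/1764)·c = -25/6.
(Σ1 = 5, Σ1/r = -5/14, Σ1/r·1/r = 2633/1764, Σq = 4, Σ1/r·q = -25/6.)
det = 5·(2633/1764) − (-5/14)² = 3235/441.
m = (4·(2633/1764) − (-5/14)·(-25/6))/(3235/441) = 7907/12940; c = (5·(-25/6) − (-5/14)·4)/(3235/441) = -3423/1294.
At r = 4: q̂ = (7907/12940)·(1) + (-3423/1294)·(1/4) = -1301/25880.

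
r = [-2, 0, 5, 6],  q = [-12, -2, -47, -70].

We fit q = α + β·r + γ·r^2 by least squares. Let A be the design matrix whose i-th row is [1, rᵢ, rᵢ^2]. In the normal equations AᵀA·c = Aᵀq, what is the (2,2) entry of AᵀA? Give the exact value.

65

Row 2 ↔ basis r, column 2 ↔ basis r, so (AᵀA)_{2,2} = Σᵢ (r)·(r) = (-2)·(-2) + (0)·(0) + (5)·(5) + (6)·(6) = 65.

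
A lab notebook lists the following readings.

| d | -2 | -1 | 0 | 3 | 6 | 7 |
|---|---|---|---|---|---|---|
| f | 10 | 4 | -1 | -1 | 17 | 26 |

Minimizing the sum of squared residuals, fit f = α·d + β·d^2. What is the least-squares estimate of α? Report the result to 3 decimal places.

α = -3.112

Compute the Gram sums: Σd·d = 99, Σd·d^2 = 577, Σd^2·d^2 = 3795.
Right-hand side: Σd·f = 257, Σd^2·f = 1921.
Normal equations: [[99, 577]; [577, 3795]]·[α, β]ᵀ = [257, 1921]ᵀ.
Determinant 99·3795 − 577² = 42776.
α = (257·3795 − 577·1921)/42776 = -66551/21388; β = (99·1921 − 577·257)/42776 = 20945/21388.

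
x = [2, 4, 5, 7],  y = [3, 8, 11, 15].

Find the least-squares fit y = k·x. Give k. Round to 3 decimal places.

k = 2.106

Normal-equation sums: Σx·x = 94.
Moment sums: Σx·y = 198.
k = 198/94 = 2.10638.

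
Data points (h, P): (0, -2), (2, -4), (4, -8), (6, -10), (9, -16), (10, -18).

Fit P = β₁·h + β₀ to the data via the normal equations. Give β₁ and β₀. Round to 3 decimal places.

Entries of MᵀM: Σh·h = 237, Σh = 31, Σ1 = 6.
Moment sums: Σh·P = -424, ΣP = -58.
Δ = 237·6 − 31² = 461.
β₁ = ((-424)·6 − 31·(-58))/461 = -746/461; β₀ = (237·(-58) − 31·(-424))/461 = -602/461.

β₁ = -1.618, β₀ = -1.306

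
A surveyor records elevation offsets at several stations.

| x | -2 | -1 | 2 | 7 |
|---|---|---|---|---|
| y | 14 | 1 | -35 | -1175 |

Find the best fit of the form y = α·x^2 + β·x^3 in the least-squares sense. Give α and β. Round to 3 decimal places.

α = -2.601, β = -3.054

MᵀM·[α, β]ᵀ = Mᵀy reads: 2434·α + 16806·β = -57658;  16806·α + 117778·β = -403418.
(Σx^2·x^2 = 2434, Σx^2·x^3 = 16806, Σx^3·x^3 = 117778, Σx^2·y = -57658, Σx^3·y = -403418.)
Eliminating β: 117778·(row 1) − 16806·(row 2) gives 4230016·α = 117778·(-57658) − 16806·(-403418) = -11001016, so α = -1375127/528752.
Then β = ((-403418) − 16806·(-1375127/528752))/117778 = -1614883/528752.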